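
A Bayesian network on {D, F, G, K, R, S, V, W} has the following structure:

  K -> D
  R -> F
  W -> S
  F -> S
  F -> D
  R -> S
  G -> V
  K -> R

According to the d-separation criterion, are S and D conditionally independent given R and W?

We examine all 4 paths between S and D:
  1. S ← R ← K → D — R:chain[blocks]; K:fork[open] ⇒ blocked
  2. S ← R → F → D — R:fork[blocks]; F:chain[open] ⇒ blocked
  3. S ← F ← R ← K → D — F:chain[open]; R:chain[blocks]; K:fork[open] ⇒ blocked
  4. S ← F → D — F:fork[open] ⇒ active
Because an active path exists, S and D are not d-separated.

No — S and D are not d-separated given {R, W}.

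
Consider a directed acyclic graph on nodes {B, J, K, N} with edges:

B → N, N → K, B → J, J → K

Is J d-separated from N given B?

Yes

2 paths connect J and N; each must be blocked for d-separation to hold:
Path 1: J ← B → N
  B is a fork here and B is conditioned on, so the path is blocked at B.
Path 2: J → K ← N
  K is a collider here and neither K nor any of its descendants is conditioned on, so the collider stays closed — the path is blocked at K.
Every path is blocked, so J and N are d-separated given {B}.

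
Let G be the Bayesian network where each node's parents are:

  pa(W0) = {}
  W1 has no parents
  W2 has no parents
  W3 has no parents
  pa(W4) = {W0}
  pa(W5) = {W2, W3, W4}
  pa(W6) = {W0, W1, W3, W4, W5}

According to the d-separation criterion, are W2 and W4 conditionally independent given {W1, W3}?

Yes — W2 and W4 are d-separated given {W1, W3}.

There are 5 undirected paths between W2 and W4; checking each against the conditioning set {W1, W3}:
Path 1: W2 → W5 → W6 ← W4
  W6 is a collider here and neither W6 nor any of its descendants is conditioned on, so the collider stays closed — the path is blocked at W6.
Path 2: W2 → W5 → W6 ← W0 → W4
  W6 is a collider here and neither W6 nor any of its descendants is conditioned on, so the collider stays closed — the path is blocked at W6.
Path 3: W2 → W5 ← W4
  W5 is a collider here and neither W5 nor any of its descendants is conditioned on, so the collider stays closed — the path is blocked at W5.
Path 4: W2 → W5 ← W3 → W6 ← W4
  W5 is a collider here and neither W5 nor any of its descendants is conditioned on, so the collider stays closed — the path is blocked at W5.
Path 5: W2 → W5 ← W3 → W6 ← W0 → W4
  W5 is a collider here and neither W5 nor any of its descendants is conditioned on, so the collider stays closed — the path is blocked at W5.
Every path is blocked, so W2 and W4 are d-separated given {W1, W3}.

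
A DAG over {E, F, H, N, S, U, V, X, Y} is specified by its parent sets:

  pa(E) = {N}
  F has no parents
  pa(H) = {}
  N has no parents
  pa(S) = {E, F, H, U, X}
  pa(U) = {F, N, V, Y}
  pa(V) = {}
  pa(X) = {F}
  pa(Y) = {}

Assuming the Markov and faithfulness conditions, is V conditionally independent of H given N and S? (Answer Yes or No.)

4 paths connect V and H; each must be blocked for d-separation to hold:
Path 1: V → U → S ← H
  U is a chain and U is not conditioned on; S is a collider and S is conditioned on, which opens it — no node blocks this path, so it is active.
Path 2: V → U ← F → S ← H
  U is a collider and its descendant S is conditioned on, which opens it; F is a fork and F is not conditioned on; S is a collider and S is conditioned on, which opens it — no node blocks this path, so it is active.
Path 3: V → U ← F → X → S ← H
  U is a collider and its descendant S is conditioned on, which opens it; F is a fork and F is not conditioned on; X is a chain and X is not conditioned on; S is a collider and S is conditioned on, which opens it — no node blocks this path, so it is active.
Path 4: V → U ← N → E → S ← H
  N is a fork here and N is conditioned on, so the path is blocked at N.
At least one path is unblocked, so d-separation fails.

No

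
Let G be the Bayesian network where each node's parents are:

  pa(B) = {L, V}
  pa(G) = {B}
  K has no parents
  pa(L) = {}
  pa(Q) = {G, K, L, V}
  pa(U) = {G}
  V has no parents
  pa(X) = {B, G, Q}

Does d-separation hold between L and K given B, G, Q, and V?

Enumerating the 6 paths from L to K and testing each for blocking by {B, G, Q, V}:
Path 1: L → Q ← K
  Q is a collider and Q is conditioned on, which opens it — no node blocks this path, so it is active.
Path 2: L → B ← V → Q ← K
  V is a fork here and V is conditioned on, so the path is blocked at V.
Path 3: L → B → G → Q ← K
  B is a chain here and B is conditioned on, so the path is blocked at B.
Path 4: L → B → G → X ← Q ← K
  B is a chain here and B is conditioned on, so the path is blocked at B.
Path 5: L → B → X ← Q ← K
  B is a chain here and B is conditioned on, so the path is blocked at B.
Path 6: L → B → X ← G → Q ← K
  B is a chain here and B is conditioned on, so the path is blocked at B.
At least one path is unblocked, so d-separation fails.

No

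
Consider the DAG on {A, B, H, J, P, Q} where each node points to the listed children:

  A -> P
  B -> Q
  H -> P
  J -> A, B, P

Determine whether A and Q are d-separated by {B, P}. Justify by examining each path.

Yes — A and Q are d-separated given {B, P}.

We examine all 2 paths between A and Q:
  1. A → P ← J → B → Q — P:collider[open]; J:fork[open]; B:chain[blocks] ⇒ blocked
  2. A ← J → B → Q — J:fork[open]; B:chain[blocks] ⇒ blocked
All paths are blocked; A ⊥ Q | {B, P} holds.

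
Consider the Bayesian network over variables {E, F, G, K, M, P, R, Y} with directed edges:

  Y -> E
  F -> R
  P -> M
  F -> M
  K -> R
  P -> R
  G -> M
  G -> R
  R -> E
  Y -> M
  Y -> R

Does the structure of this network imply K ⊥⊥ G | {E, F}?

There are 5 undirected paths between K and G; checking each against the conditioning set {E, F}:
Path 1: K → R ← P → M ← G
  M is a collider here and neither M nor any of its descendants is conditioned on, so the collider stays closed — the path is blocked at M.
Path 2: K → R → E ← Y → M ← G
  M is a collider here and neither M nor any of its descendants is conditioned on, so the collider stays closed — the path is blocked at M.
Path 3: K → R ← Y → M ← G
  M is a collider here and neither M nor any of its descendants is conditioned on, so the collider stays closed — the path is blocked at M.
Path 4: K → R ← G
  R is a collider and its descendant E is conditioned on, which opens it — no node blocks this path, so it is active.
Path 5: K → R ← F → M ← G
  F is a fork here and F is conditioned on, so the path is blocked at F.
At least one path is unblocked, so d-separation fails.

No — K and G are not d-separated given {E, F}.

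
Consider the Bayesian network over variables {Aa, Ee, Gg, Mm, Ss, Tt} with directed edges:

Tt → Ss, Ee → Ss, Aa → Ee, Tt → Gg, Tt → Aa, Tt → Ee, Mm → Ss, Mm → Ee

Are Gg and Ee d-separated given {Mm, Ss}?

No

There are 4 undirected paths between Gg and Ee; checking each against the conditioning set {Mm, Ss}:
Path 1: Gg ← Tt → Ss ← Mm → Ee
  Mm is a fork here and Mm is conditioned on, so the path is blocked at Mm.
Path 2: Gg ← Tt → Ss ← Ee
  Tt is a fork and Tt is not conditioned on; Ss is a collider and Ss is conditioned on, which opens it — no node blocks this path, so it is active.
Path 3: Gg ← Tt → Ee
  Tt is a fork and Tt is not conditioned on — no node blocks this path, so it is active.
Path 4: Gg ← Tt → Aa → Ee
  Tt is a fork and Tt is not conditioned on; Aa is a chain and Aa is not conditioned on — no node blocks this path, so it is active.
Because an active path exists, Gg and Ee are not d-separated.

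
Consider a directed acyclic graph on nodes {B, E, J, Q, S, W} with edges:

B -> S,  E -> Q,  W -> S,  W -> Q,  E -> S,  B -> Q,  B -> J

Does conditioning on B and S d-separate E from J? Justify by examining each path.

Yes

Enumerating the 4 paths from E to J and testing each for blocking by {B, S}:
Path 1: E → S ← W → Q ← B → J
  Q is a collider here and neither Q nor any of its descendants is conditioned on, so the collider stays closed — the path is blocked at Q.
Path 2: E → S ← B → J
  B is a fork here and B is conditioned on, so the path is blocked at B.
Path 3: E → Q ← W → S ← B → J
  Q is a collider here and neither Q nor any of its descendants is conditioned on, so the collider stays closed — the path is blocked at Q.
Path 4: E → Q ← B → J
  Q is a collider here and neither Q nor any of its descendants is conditioned on, so the collider stays closed — the path is blocked at Q.
All paths are blocked; E ⊥ J | {B, S} holds.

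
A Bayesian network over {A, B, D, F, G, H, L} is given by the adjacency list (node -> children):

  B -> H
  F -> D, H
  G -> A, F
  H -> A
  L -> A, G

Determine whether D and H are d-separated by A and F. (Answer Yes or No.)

3 paths connect D and H; each must be blocked for d-separation to hold:
  1. D ← F → H — F:fork[blocks] ⇒ blocked
  2. D ← F ← G → A ← H — F:chain[blocks]; G:fork[open]; A:collider[open] ⇒ blocked
  3. D ← F ← G ← L → A ← H — F:chain[blocks]; G:chain[open]; L:fork[open]; A:collider[open] ⇒ blocked
Every path is blocked, so D and H are d-separated given {A, F}.

Yes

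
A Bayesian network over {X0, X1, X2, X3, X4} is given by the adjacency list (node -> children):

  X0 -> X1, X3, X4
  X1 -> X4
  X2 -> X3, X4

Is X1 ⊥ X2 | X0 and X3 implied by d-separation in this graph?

Yes

There are 4 undirected paths between X1 and X2; checking each against the conditioning set {X0, X3}:
  1. X1 → X4 ← X2 — X4:collider[blocks] ⇒ blocked
  2. X1 → X4 ← X0 → X3 ← X2 — X4:collider[blocks]; X0:fork[blocks]; X3:collider[open] ⇒ blocked
  3. X1 ← X0 → X4 ← X2 — X0:fork[blocks]; X4:collider[blocks] ⇒ blocked
  4. X1 ← X0 → X3 ← X2 — X0:fork[blocks]; X3:collider[open] ⇒ blocked
Every path is blocked, so X1 and X2 are d-separated given {X0, X3}.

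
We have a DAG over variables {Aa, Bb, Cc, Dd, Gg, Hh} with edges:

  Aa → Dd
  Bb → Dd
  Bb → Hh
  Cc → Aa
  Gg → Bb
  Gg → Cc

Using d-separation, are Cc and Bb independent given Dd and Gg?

We examine all 2 paths between Cc and Bb:
Path 1: Cc ← Gg → Bb
  Gg is a fork here and Gg is conditioned on, so the path is blocked at Gg.
Path 2: Cc → Aa → Dd ← Bb
  Aa is a chain and Aa is not conditioned on; Dd is a collider and Dd is conditioned on, which opens it — no node blocks this path, so it is active.
At least one path is unblocked, so d-separation fails.

No — Cc and Bb are not d-separated given {Dd, Gg}.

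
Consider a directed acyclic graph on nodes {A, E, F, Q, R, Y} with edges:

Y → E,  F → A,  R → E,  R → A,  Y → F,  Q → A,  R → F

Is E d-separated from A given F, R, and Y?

There are 4 undirected paths between E and A; checking each against the conditioning set {F, R, Y}:
Path 1: E ← Y → F → A
  Y is a fork here and Y is conditioned on, so the path is blocked at Y.
Path 2: E ← Y → F ← R → A
  Y is a fork here and Y is conditioned on, so the path is blocked at Y.
Path 3: E ← R → A
  R is a fork here and R is conditioned on, so the path is blocked at R.
Path 4: E ← R → F → A
  R is a fork here and R is conditioned on, so the path is blocked at R.
All paths are blocked; E ⊥ A | {F, R, Y} holds.

Yes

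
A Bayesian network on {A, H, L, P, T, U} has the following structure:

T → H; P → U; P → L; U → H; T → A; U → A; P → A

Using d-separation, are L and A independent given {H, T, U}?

No

We examine all 3 paths between L and A:
Path 1: L ← P → U → H ← T → A
  U is a chain here and U is conditioned on, so the path is blocked at U.
Path 2: L ← P → U → A
  U is a chain here and U is conditioned on, so the path is blocked at U.
Path 3: L ← P → A
  P is a fork and P is not conditioned on — no node blocks this path, so it is active.
Since the path L ← P → A is active, L and A are not d-separated given {H, T, U}.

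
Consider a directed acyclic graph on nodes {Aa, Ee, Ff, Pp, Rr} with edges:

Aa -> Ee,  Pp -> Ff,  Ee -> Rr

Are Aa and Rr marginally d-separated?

No

There is one path between Aa and Rr:
  1. Aa → Ee → Rr — Ee:chain[open] ⇒ active
Since the path Aa → Ee → Rr is active, Aa and Rr are not d-separated given ∅.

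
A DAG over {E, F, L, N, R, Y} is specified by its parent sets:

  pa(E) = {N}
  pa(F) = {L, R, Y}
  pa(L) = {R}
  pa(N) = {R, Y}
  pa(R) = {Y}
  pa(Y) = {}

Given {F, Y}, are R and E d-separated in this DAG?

No

Enumerating the 4 paths from R to E and testing each for blocking by {F, Y}:
Path 1: R → F ← Y → N → E
  Y is a fork here and Y is conditioned on, so the path is blocked at Y.
Path 2: R → L → F ← Y → N → E
  Y is a fork here and Y is conditioned on, so the path is blocked at Y.
Path 3: R → N → E
  N is a chain and N is not conditioned on — no node blocks this path, so it is active.
Path 4: R ← Y → N → E
  Y is a fork here and Y is conditioned on, so the path is blocked at Y.
Because an active path exists, R and E are not d-separated.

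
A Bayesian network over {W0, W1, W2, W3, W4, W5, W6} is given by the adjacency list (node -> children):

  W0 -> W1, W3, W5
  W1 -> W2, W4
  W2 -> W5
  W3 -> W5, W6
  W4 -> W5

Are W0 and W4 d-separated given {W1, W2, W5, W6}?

No

We examine all 6 paths between W0 and W4:
Path 1: W0 → W1 → W2 → W5 ← W4
  W1 is a chain here and W1 is conditioned on, so the path is blocked at W1.
Path 2: W0 → W1 → W4
  W1 is a chain here and W1 is conditioned on, so the path is blocked at W1.
Path 3: W0 → W3 → W5 ← W2 ← W1 → W4
  W2 is a chain here and W2 is conditioned on, so the path is blocked at W2.
Path 4: W0 → W3 → W5 ← W4
  W3 is a chain and W3 is not conditioned on; W5 is a collider and W5 is conditioned on, which opens it — no node blocks this path, so it is active.
Path 5: W0 → W5 ← W2 ← W1 → W4
  W2 is a chain here and W2 is conditioned on, so the path is blocked at W2.
Path 6: W0 → W5 ← W4
  W5 is a collider and W5 is conditioned on, which opens it — no node blocks this path, so it is active.
Because an active path exists, W0 and W4 are not d-separated.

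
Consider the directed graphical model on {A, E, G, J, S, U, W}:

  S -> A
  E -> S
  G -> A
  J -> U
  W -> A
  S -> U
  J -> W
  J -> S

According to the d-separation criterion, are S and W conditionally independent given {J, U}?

Yes

We examine all 3 paths between S and W:
  1. S ← J → W — J:fork[blocks] ⇒ blocked
  2. S → A ← W — A:collider[blocks] ⇒ blocked
  3. S → U ← J → W — U:collider[open]; J:fork[blocks] ⇒ blocked
All paths are blocked; S ⊥ W | {J, U} holds.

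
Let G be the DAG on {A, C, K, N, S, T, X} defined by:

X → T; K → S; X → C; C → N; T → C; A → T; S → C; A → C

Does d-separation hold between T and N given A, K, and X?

No — T and N are not d-separated given {A, K, X}.

3 paths connect T and N; each must be blocked for d-separation to hold:
  1. T ← A → C → N — A:fork[blocks]; C:chain[open] ⇒ blocked
  2. T ← X → C → N — X:fork[blocks]; C:chain[open] ⇒ blocked
  3. T → C → N — C:chain[open] ⇒ active
Since the path T → C → N is active, T and N are not d-separated given {A, K, X}.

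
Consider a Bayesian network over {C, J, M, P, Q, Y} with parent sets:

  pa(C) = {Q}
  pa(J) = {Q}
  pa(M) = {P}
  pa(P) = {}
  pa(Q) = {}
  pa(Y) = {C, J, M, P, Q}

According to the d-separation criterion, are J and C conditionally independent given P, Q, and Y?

We examine all 4 paths between J and C:
Path 1: J → Y ← C
  Y is a collider and Y is conditioned on, which opens it — no node blocks this path, so it is active.
Path 2: J → Y ← Q → C
  Q is a fork here and Q is conditioned on, so the path is blocked at Q.
Path 3: J ← Q → Y ← C
  Q is a fork here and Q is conditioned on, so the path is blocked at Q.
Path 4: J ← Q → C
  Q is a fork here and Q is conditioned on, so the path is blocked at Q.
Since the path J → Y ← C is active, J and C are not d-separated given {P, Q, Y}.

No — J and C are not d-separated given {P, Q, Y}.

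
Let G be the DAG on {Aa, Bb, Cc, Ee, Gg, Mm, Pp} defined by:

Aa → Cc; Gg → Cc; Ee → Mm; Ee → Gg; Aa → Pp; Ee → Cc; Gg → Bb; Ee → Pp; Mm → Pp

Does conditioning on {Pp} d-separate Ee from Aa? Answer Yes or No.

No

We examine all 4 paths between Ee and Aa:
Path 1: Ee → Pp ← Aa
  Pp is a collider and Pp is conditioned on, which opens it — no node blocks this path, so it is active.
Path 2: Ee → Mm → Pp ← Aa
  Mm is a chain and Mm is not conditioned on; Pp is a collider and Pp is conditioned on, which opens it — no node blocks this path, so it is active.
Path 3: Ee → Cc ← Aa
  Cc is a collider here and neither Cc nor any of its descendants is conditioned on, so the collider stays closed — the path is blocked at Cc.
Path 4: Ee → Gg → Cc ← Aa
  Cc is a collider here and neither Cc nor any of its descendants is conditioned on, so the collider stays closed — the path is blocked at Cc.
At least one path is unblocked, so d-separation fails.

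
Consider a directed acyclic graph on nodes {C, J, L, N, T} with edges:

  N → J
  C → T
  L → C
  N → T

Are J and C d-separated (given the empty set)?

The only undirected path from J to C is:
Path 1: J ← N → T ← C
  T is a collider here and neither T nor any of its descendants is conditioned on, so the collider stays closed — the path is blocked at T.
All paths are blocked; J ⊥ C | ∅ holds.

Yes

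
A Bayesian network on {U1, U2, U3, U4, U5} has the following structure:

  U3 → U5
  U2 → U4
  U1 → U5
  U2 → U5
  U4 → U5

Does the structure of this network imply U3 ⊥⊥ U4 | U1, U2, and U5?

No — U3 and U4 are not d-separated given {U1, U2, U5}.

Enumerating the 2 paths from U3 to U4 and testing each for blocking by {U1, U2, U5}:
Path 1: U3 → U5 ← U2 → U4
  U2 is a fork here and U2 is conditioned on, so the path is blocked at U2.
Path 2: U3 → U5 ← U4
  U5 is a collider and U5 is conditioned on, which opens it — no node blocks this path, so it is active.
At least one path is unblocked, so d-separation fails.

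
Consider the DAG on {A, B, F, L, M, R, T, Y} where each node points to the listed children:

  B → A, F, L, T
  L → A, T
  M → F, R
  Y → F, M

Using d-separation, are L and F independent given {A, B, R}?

Enumerating the 3 paths from L to F and testing each for blocking by {A, B, R}:
Path 1: L ← B → F
  B is a fork here and B is conditioned on, so the path is blocked at B.
Path 2: L → T ← B → F
  T is a collider here and neither T nor any of its descendants is conditioned on, so the collider stays closed — the path is blocked at T.
Path 3: L → A ← B → F
  B is a fork here and B is conditioned on, so the path is blocked at B.
All paths are blocked; L ⊥ F | {A, B, R} holds.

Yes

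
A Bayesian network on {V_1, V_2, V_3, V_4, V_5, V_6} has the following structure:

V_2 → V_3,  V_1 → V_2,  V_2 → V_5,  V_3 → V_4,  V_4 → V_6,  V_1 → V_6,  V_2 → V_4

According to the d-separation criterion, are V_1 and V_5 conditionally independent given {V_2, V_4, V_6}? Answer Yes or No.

3 paths connect V_1 and V_5; each must be blocked for d-separation to hold:
  1. V_1 → V_2 → V_5 — V_2:chain[blocks] ⇒ blocked
  2. V_1 → V_6 ← V_4 ← V_3 ← V_2 → V_5 — V_6:collider[open]; V_4:chain[blocks]; V_3:chain[open]; V_2:fork[blocks] ⇒ blocked
  3. V_1 → V_6 ← V_4 ← V_2 → V_5 — V_6:collider[open]; V_4:chain[blocks]; V_2:fork[blocks] ⇒ blocked
All paths are blocked; V_1 ⊥ V_5 | {V_2, V_4, V_6} holds.

Yes — V_1 and V_5 are d-separated given {V_2, V_4, V_6}.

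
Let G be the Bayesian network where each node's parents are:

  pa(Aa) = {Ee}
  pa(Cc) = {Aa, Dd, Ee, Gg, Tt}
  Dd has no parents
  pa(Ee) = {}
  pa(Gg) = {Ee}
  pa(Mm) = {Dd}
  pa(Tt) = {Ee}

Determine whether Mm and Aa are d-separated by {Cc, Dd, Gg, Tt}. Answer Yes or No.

Yes

4 paths connect Mm and Aa; each must be blocked for d-separation to hold:
Path 1: Mm ← Dd → Cc ← Aa
  Dd is a fork here and Dd is conditioned on, so the path is blocked at Dd.
Path 2: Mm ← Dd → Cc ← Ee → Aa
  Dd is a fork here and Dd is conditioned on, so the path is blocked at Dd.
Path 3: Mm ← Dd → Cc ← Gg ← Ee → Aa
  Dd is a fork here and Dd is conditioned on, so the path is blocked at Dd.
Path 4: Mm ← Dd → Cc ← Tt ← Ee → Aa
  Dd is a fork here and Dd is conditioned on, so the path is blocked at Dd.
Every path is blocked, so Mm and Aa are d-separated given {Cc, Dd, Gg, Tt}.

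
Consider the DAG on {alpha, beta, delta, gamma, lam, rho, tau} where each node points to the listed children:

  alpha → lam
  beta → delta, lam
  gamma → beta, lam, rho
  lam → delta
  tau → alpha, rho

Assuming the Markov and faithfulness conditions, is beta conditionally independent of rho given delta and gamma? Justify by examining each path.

There are 6 undirected paths between beta and rho; checking each against the conditioning set {delta, gamma}:
  1. beta ← gamma → rho — gamma:fork[blocks] ⇒ blocked
  2. beta ← gamma → lam ← alpha ← tau → rho — gamma:fork[blocks]; lam:collider[open]; alpha:chain[open]; tau:fork[open] ⇒ blocked
  3. beta → delta ← lam ← gamma → rho — delta:collider[open]; lam:chain[open]; gamma:fork[blocks] ⇒ blocked
  4. beta → delta ← lam ← alpha ← tau → rho — delta:collider[open]; lam:chain[open]; alpha:chain[open]; tau:fork[open] ⇒ active
  5. beta → lam ← gamma → rho — lam:collider[open]; gamma:fork[blocks] ⇒ blocked
  6. beta → lam ← alpha ← tau → rho — lam:collider[open]; alpha:chain[open]; tau:fork[open] ⇒ active
Since the path beta → delta ← lam ← alpha ← tau → rho is active, beta and rho are not d-separated given {delta, gamma}.

No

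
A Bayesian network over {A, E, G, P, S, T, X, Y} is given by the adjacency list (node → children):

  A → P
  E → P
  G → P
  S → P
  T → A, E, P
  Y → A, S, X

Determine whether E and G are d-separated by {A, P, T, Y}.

4 paths connect E and G; each must be blocked for d-separation to hold:
  1. E → P ← G — P:collider[open] ⇒ active
  2. E ← T → A ← Y → S → P ← G — T:fork[blocks]; A:collider[open]; Y:fork[blocks]; S:chain[open]; P:collider[open] ⇒ blocked
  3. E ← T → A → P ← G — T:fork[blocks]; A:chain[blocks]; P:collider[open] ⇒ blocked
  4. E ← T → P ← G — T:fork[blocks]; P:collider[open] ⇒ blocked
At least one path is unblocked, so d-separation fails.

No — E and G are not d-separated given {A, P, T, Y}.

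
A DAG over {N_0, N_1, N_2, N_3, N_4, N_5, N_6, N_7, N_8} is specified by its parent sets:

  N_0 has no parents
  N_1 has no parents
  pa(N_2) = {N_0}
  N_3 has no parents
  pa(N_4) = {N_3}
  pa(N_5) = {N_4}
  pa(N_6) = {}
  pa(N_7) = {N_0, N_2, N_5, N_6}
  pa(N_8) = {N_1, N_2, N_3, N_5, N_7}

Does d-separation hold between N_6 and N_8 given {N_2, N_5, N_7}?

Yes

Enumerating the 5 paths from N_6 to N_8 and testing each for blocking by {N_2, N_5, N_7}:
  1. N_6 → N_7 → N_8 — N_7:chain[blocks] ⇒ blocked
  2. N_6 → N_7 ← N_2 → N_8 — N_7:collider[open]; N_2:fork[blocks] ⇒ blocked
  3. N_6 → N_7 ← N_0 → N_2 → N_8 — N_7:collider[open]; N_0:fork[open]; N_2:chain[blocks] ⇒ blocked
  4. N_6 → N_7 ← N_5 → N_8 — N_7:collider[open]; N_5:fork[blocks] ⇒ blocked
  5. N_6 → N_7 ← N_5 ← N_4 ← N_3 → N_8 — N_7:collider[open]; N_5:chain[blocks]; N_4:chain[open]; N_3:fork[open] ⇒ blocked
Every path is blocked, so N_6 and N_8 are d-separated given {N_2, N_5, N_7}.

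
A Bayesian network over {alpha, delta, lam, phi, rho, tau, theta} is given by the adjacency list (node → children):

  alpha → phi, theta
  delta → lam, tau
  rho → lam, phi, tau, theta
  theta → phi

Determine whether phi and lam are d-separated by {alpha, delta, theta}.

No — phi and lam are not d-separated given {alpha, delta, theta}.

We examine all 6 paths between phi and lam:
Path 1: phi ← alpha → theta ← rho → lam
  alpha is a fork here and alpha is conditioned on, so the path is blocked at alpha.
Path 2: phi ← alpha → theta ← rho → tau ← delta → lam
  alpha is a fork here and alpha is conditioned on, so the path is blocked at alpha.
Path 3: phi ← rho → lam
  rho is a fork and rho is not conditioned on — no node blocks this path, so it is active.
Path 4: phi ← rho → tau ← delta → lam
  tau is a collider here and neither tau nor any of its descendants is conditioned on, so the collider stays closed — the path is blocked at tau.
Path 5: phi ← theta ← rho → lam
  theta is a chain here and theta is conditioned on, so the path is blocked at theta.
Path 6: phi ← theta ← rho → tau ← delta → lam
  theta is a chain here and theta is conditioned on, so the path is blocked at theta.
Since the path phi ← rho → lam is active, phi and lam are not d-separated given {alpha, delta, theta}.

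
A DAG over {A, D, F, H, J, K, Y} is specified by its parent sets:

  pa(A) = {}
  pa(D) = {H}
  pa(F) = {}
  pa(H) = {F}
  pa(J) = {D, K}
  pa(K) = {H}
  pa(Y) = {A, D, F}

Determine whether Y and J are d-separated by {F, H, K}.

We examine all 4 paths between Y and J:
Path 1: Y ← D ← H → K → J
  H is a fork here and H is conditioned on, so the path is blocked at H.
Path 2: Y ← D → J
  D is a fork and D is not conditioned on — no node blocks this path, so it is active.
Path 3: Y ← F → H → K → J
  F is a fork here and F is conditioned on, so the path is blocked at F.
Path 4: Y ← F → H → D → J
  F is a fork here and F is conditioned on, so the path is blocked at F.
At least one path is unblocked, so d-separation fails.

No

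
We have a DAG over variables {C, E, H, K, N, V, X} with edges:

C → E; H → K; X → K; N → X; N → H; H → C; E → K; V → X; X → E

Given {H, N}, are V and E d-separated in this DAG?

No — V and E are not d-separated given {H, N}.

Enumerating the 5 paths from V to E and testing each for blocking by {H, N}:
  1. V → X → K ← H → C → E — X:chain[open]; K:collider[blocks]; H:fork[blocks]; C:chain[open] ⇒ blocked
  2. V → X → K ← E — X:chain[open]; K:collider[blocks] ⇒ blocked
  3. V → X → E — X:chain[open] ⇒ active
  4. V → X ← N → H → K ← E — X:collider[blocks]; N:fork[blocks]; H:chain[blocks]; K:collider[blocks] ⇒ blocked
  5. V → X ← N → H → C → E — X:collider[blocks]; N:fork[blocks]; H:chain[blocks]; C:chain[open] ⇒ blocked
Since the path V → X → E is active, V and E are not d-separated given {H, N}.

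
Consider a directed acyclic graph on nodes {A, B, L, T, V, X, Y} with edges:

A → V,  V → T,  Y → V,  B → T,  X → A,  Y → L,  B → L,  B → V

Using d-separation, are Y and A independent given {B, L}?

Yes — Y and A are d-separated given {B, L}.

We examine all 3 paths between Y and A:
Path 1: Y → L ← B → V ← A
  B is a fork here and B is conditioned on, so the path is blocked at B.
Path 2: Y → L ← B → T ← V ← A
  B is a fork here and B is conditioned on, so the path is blocked at B.
Path 3: Y → V ← A
  V is a collider here and neither V nor any of its descendants is conditioned on, so the collider stays closed — the path is blocked at V.
Every path is blocked, so Y and A are d-separated given {B, L}.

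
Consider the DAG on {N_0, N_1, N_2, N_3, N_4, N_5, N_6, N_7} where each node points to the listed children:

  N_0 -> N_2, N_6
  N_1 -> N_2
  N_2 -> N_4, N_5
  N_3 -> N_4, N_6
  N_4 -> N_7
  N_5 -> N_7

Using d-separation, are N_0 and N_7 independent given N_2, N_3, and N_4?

We examine all 4 paths between N_0 and N_7:
Path 1: N_0 → N_6 ← N_3 → N_4 → N_7
  N_6 is a collider here and neither N_6 nor any of its descendants is conditioned on, so the collider stays closed — the path is blocked at N_6.
Path 2: N_0 → N_6 ← N_3 → N_4 ← N_2 → N_5 → N_7
  N_6 is a collider here and neither N_6 nor any of its descendants is conditioned on, so the collider stays closed — the path is blocked at N_6.
Path 3: N_0 → N_2 → N_4 → N_7
  N_2 is a chain here and N_2 is conditioned on, so the path is blocked at N_2.
Path 4: N_0 → N_2 → N_5 → N_7
  N_2 is a chain here and N_2 is conditioned on, so the path is blocked at N_2.
Every path is blocked, so N_0 and N_7 are d-separated given {N_2, N_3, N_4}.

Yes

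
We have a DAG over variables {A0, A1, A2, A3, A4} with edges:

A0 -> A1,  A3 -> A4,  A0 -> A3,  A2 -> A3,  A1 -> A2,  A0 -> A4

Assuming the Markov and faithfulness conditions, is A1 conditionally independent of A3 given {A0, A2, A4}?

Yes

There are 3 undirected paths between A1 and A3; checking each against the conditioning set {A0, A2, A4}:
Path 1: A1 ← A0 → A3
  A0 is a fork here and A0 is conditioned on, so the path is blocked at A0.
Path 2: A1 ← A0 → A4 ← A3
  A0 is a fork here and A0 is conditioned on, so the path is blocked at A0.
Path 3: A1 → A2 → A3
  A2 is a chain here and A2 is conditioned on, so the path is blocked at A2.
All paths are blocked; A1 ⊥ A3 | {A0, A2, A4} holds.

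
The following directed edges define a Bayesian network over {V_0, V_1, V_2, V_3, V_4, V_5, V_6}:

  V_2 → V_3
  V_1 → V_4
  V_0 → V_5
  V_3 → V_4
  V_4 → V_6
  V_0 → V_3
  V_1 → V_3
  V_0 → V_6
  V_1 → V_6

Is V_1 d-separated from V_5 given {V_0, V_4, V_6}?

Enumerating the 6 paths from V_1 to V_5 and testing each for blocking by {V_0, V_4, V_6}:
Path 1: V_1 → V_3 ← V_0 → V_5
  V_0 is a fork here and V_0 is conditioned on, so the path is blocked at V_0.
Path 2: V_1 → V_3 → V_4 → V_6 ← V_0 → V_5
  V_4 is a chain here and V_4 is conditioned on, so the path is blocked at V_4.
Path 3: V_1 → V_6 ← V_0 → V_5
  V_0 is a fork here and V_0 is conditioned on, so the path is blocked at V_0.
Path 4: V_1 → V_6 ← V_4 ← V_3 ← V_0 → V_5
  V_4 is a chain here and V_4 is conditioned on, so the path is blocked at V_4.
Path 5: V_1 → V_4 ← V_3 ← V_0 → V_5
  V_0 is a fork here and V_0 is conditioned on, so the path is blocked at V_0.
Path 6: V_1 → V_4 → V_6 ← V_0 → V_5
  V_4 is a chain here and V_4 is conditioned on, so the path is blocked at V_4.
Since every path is blocked, d-separation holds.

Yes — V_1 and V_5 are d-separated given {V_0, V_4, V_6}.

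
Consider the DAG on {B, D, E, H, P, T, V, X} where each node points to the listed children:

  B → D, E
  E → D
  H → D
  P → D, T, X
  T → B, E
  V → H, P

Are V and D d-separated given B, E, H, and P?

We examine all 6 paths between V and D:
Path 1: V → P → T → B → D
  P is a chain here and P is conditioned on, so the path is blocked at P.
Path 2: V → P → T → B → E → D
  P is a chain here and P is conditioned on, so the path is blocked at P.
Path 3: V → P → T → E ← B → D
  P is a chain here and P is conditioned on, so the path is blocked at P.
Path 4: V → P → T → E → D
  P is a chain here and P is conditioned on, so the path is blocked at P.
Path 5: V → P → D
  P is a chain here and P is conditioned on, so the path is blocked at P.
Path 6: V → H → D
  H is a chain here and H is conditioned on, so the path is blocked at H.
Since every path is blocked, d-separation holds.

Yes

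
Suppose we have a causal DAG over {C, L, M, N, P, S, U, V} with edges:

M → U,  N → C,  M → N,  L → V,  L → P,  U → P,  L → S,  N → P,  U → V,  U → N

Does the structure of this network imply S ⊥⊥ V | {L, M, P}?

Yes

There are 4 undirected paths between S and V; checking each against the conditioning set {L, M, P}:
Path 1: S ← L → P ← N ← M → U → V
  L is a fork here and L is conditioned on, so the path is blocked at L.
Path 2: S ← L → P ← N ← U → V
  L is a fork here and L is conditioned on, so the path is blocked at L.
Path 3: S ← L → P ← U → V
  L is a fork here and L is conditioned on, so the path is blocked at L.
Path 4: S ← L → V
  L is a fork here and L is conditioned on, so the path is blocked at L.
All paths are blocked; S ⊥ V | {L, M, P} holds.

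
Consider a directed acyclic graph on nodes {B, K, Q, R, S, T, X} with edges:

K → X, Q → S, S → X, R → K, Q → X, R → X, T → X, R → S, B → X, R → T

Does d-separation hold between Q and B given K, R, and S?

There are 5 undirected paths between Q and B; checking each against the conditioning set {K, R, S}:
Path 1: Q → X ← B
  X is a collider here and neither X nor any of its descendants is conditioned on, so the collider stays closed — the path is blocked at X.
Path 2: Q → S → X ← B
  S is a chain here and S is conditioned on, so the path is blocked at S.
Path 3: Q → S ← R → K → X ← B
  R is a fork here and R is conditioned on, so the path is blocked at R.
Path 4: Q → S ← R → X ← B
  R is a fork here and R is conditioned on, so the path is blocked at R.
Path 5: Q → S ← R → T → X ← B
  R is a fork here and R is conditioned on, so the path is blocked at R.
Since every path is blocked, d-separation holds.

Yes — Q and B are d-separated given {K, R, S}.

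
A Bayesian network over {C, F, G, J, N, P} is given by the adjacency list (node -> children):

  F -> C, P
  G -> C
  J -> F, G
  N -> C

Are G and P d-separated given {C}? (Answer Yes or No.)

No

We examine all 2 paths between G and P:
  1. G → C ← F → P — C:collider[open]; F:fork[open] ⇒ active
  2. G ← J → F → P — J:fork[open]; F:chain[open] ⇒ active
Since the path G → C ← F → P is active, G and P are not d-separated given {C}.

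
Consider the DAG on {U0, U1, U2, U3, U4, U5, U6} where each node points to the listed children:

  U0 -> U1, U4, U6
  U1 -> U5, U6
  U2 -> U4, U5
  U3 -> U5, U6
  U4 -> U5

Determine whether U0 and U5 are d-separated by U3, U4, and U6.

No

There are 6 undirected paths between U0 and U5; checking each against the conditioning set {U3, U4, U6}:
Path 1: U0 → U4 → U5
  U4 is a chain here and U4 is conditioned on, so the path is blocked at U4.
Path 2: U0 → U4 ← U2 → U5
  U4 is a collider and U4 is conditioned on, which opens it; U2 is a fork and U2 is not conditioned on — no node blocks this path, so it is active.
Path 3: U0 → U6 ← U3 → U5
  U3 is a fork here and U3 is conditioned on, so the path is blocked at U3.
Path 4: U0 → U6 ← U1 → U5
  U6 is a collider and U6 is conditioned on, which opens it; U1 is a fork and U1 is not conditioned on — no node blocks this path, so it is active.
Path 5: U0 → U1 → U6 ← U3 → U5
  U3 is a fork here and U3 is conditioned on, so the path is blocked at U3.
Path 6: U0 → U1 → U5
  U1 is a chain and U1 is not conditioned on — no node blocks this path, so it is active.
Since the path U0 → U4 ← U2 → U5 is active, U0 and U5 are not d-separated given {U3, U4, U6}.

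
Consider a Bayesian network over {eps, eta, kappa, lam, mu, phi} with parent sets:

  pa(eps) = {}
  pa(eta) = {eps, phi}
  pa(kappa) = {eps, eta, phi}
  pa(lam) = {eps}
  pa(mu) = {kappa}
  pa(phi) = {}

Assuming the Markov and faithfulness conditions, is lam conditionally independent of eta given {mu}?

We examine all 3 paths between lam and eta:
Path 1: lam ← eps → eta
  eps is a fork and eps is not conditioned on — no node blocks this path, so it is active.
Path 2: lam ← eps → kappa ← eta
  eps is a fork and eps is not conditioned on; kappa is a collider and its descendant mu is conditioned on, which opens it — no node blocks this path, so it is active.
Path 3: lam ← eps → kappa ← phi → eta
  eps is a fork and eps is not conditioned on; kappa is a collider and its descendant mu is conditioned on, which opens it; phi is a fork and phi is not conditioned on — no node blocks this path, so it is active.
At least one path is unblocked, so d-separation fails.

No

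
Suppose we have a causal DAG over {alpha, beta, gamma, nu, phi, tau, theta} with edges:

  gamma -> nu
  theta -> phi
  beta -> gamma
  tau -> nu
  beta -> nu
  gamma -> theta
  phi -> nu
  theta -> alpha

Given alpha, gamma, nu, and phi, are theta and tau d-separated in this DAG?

Yes — theta and tau are d-separated given {alpha, gamma, nu, phi}.

3 paths connect theta and tau; each must be blocked for d-separation to hold:
  1. theta → phi → nu ← tau — phi:chain[blocks]; nu:collider[open] ⇒ blocked
  2. theta ← gamma ← beta → nu ← tau — gamma:chain[blocks]; beta:fork[open]; nu:collider[open] ⇒ blocked
  3. theta ← gamma → nu ← tau — gamma:fork[blocks]; nu:collider[open] ⇒ blocked
All paths are blocked; theta ⊥ tau | {alpha, gamma, nu, phi} holds.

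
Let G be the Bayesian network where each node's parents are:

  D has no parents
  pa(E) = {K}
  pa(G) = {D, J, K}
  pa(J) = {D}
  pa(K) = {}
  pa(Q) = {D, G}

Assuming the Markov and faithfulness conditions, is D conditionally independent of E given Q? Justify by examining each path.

No

There are 3 undirected paths between D and E; checking each against the conditioning set {Q}:
Path 1: D → J → G ← K → E
  J is a chain and J is not conditioned on; G is a collider and its descendant Q is conditioned on, which opens it; K is a fork and K is not conditioned on — no node blocks this path, so it is active.
Path 2: D → G ← K → E
  G is a collider and its descendant Q is conditioned on, which opens it; K is a fork and K is not conditioned on — no node blocks this path, so it is active.
Path 3: D → Q ← G ← K → E
  Q is a collider and Q is conditioned on, which opens it; G is a chain and G is not conditioned on; K is a fork and K is not conditioned on — no node blocks this path, so it is active.
Because an active path exists, D and E are not d-separated.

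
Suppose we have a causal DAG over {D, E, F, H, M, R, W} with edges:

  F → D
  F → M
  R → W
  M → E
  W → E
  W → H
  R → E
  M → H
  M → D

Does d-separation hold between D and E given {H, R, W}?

Enumerating the 6 paths from D to E and testing each for blocking by {H, R, W}:
Path 1: D ← M → H ← W → E
  W is a fork here and W is conditioned on, so the path is blocked at W.
Path 2: D ← M → H ← W ← R → E
  W is a chain here and W is conditioned on, so the path is blocked at W.
Path 3: D ← M → E
  M is a fork and M is not conditioned on — no node blocks this path, so it is active.
Path 4: D ← F → M → H ← W → E
  W is a fork here and W is conditioned on, so the path is blocked at W.
Path 5: D ← F → M → H ← W ← R → E
  W is a chain here and W is conditioned on, so the path is blocked at W.
Path 6: D ← F → M → E
  F is a fork and F is not conditioned on; M is a chain and M is not conditioned on — no node blocks this path, so it is active.
Because an active path exists, D and E are not d-separated.

No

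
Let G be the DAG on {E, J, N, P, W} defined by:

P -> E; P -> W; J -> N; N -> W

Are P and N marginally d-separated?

There is one path between P and N:
  1. P → W ← N — W:collider[blocks] ⇒ blocked
Every path is blocked, so P and N are d-separated given ∅.

Yes — P and N are d-separated given ∅.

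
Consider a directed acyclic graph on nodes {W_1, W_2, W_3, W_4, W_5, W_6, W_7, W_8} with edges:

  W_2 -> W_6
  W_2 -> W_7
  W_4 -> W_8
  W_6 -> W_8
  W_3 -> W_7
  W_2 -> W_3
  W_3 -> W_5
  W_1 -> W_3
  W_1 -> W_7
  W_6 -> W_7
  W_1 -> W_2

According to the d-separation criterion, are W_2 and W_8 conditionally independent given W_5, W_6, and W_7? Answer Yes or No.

Yes — W_2 and W_8 are d-separated given {W_5, W_6, W_7}.

We examine all 6 paths between W_2 and W_8:
Path 1: W_2 → W_7 ← W_6 → W_8
  W_6 is a fork here and W_6 is conditioned on, so the path is blocked at W_6.
Path 2: W_2 ← W_1 → W_7 ← W_6 → W_8
  W_6 is a fork here and W_6 is conditioned on, so the path is blocked at W_6.
Path 3: W_2 ← W_1 → W_3 → W_7 ← W_6 → W_8
  W_6 is a fork here and W_6 is conditioned on, so the path is blocked at W_6.
Path 4: W_2 → W_6 → W_8
  W_6 is a chain here and W_6 is conditioned on, so the path is blocked at W_6.
Path 5: W_2 → W_3 → W_7 ← W_6 → W_8
  W_6 is a fork here and W_6 is conditioned on, so the path is blocked at W_6.
Path 6: W_2 → W_3 ← W_1 → W_7 ← W_6 → W_8
  W_6 is a fork here and W_6 is conditioned on, so the path is blocked at W_6.
Every path is blocked, so W_2 and W_8 are d-separated given {W_5, W_6, W_7}.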